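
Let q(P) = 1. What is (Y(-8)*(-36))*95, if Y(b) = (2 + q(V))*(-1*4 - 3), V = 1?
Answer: 71820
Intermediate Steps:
Y(b) = -21 (Y(b) = (2 + 1)*(-1*4 - 3) = 3*(-4 - 3) = 3*(-7) = -21)
(Y(-8)*(-36))*95 = -21*(-36)*95 = 756*95 = 71820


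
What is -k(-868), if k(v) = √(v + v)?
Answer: -2*I*√434 ≈ -41.665*I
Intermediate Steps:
k(v) = √2*√v (k(v) = √(2*v) = √2*√v)
-k(-868) = -√2*√(-868) = -√2*2*I*√217 = -2*I*√434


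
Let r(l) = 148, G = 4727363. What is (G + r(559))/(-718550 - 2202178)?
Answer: -1575837/973576 ≈ -1.6186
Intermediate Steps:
(G + r(559))/(-718550 - 2202178) = (4727363 + 148)/(-718550 - 2202178) = 4727511/(-2920728) = 4727511*(-1/2920728) = -1575837/973576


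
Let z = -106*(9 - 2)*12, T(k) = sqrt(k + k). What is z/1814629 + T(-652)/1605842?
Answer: -8904/1814629 + I*sqrt(326)/802921 ≈ -0.0049068 + 2.2487e-5*I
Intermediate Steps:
T(k) = sqrt(2)*sqrt(k) (T(k) = sqrt(2*k) = sqrt(2)*sqrt(k))
z = -8904 (z = -742*12 = -106*84 = -8904)
z/1814629 + T(-652)/1605842 = -8904/1814629 + (sqrt(2)*sqrt(-652))/1605842 = -8904*1/1814629 + (sqrt(2)*(2*I*sqrt(163)))*(1/1605842) = -8904/1814629 + (2*I*sqrt(326))*(1/1605842) = -8904/1814629 + I*sqrt(326)/802921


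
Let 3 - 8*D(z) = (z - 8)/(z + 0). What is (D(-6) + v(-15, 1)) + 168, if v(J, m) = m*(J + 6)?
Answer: 1909/12 ≈ 159.08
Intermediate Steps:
v(J, m) = m*(6 + J)
D(z) = 3/8 - (-8 + z)/(8*z) (D(z) = 3/8 - (z - 8)/(8*(z + 0)) = 3/8 - (-8 + z)/(8*z))
(D(-6) + v(-15, 1)) + 168 = ((¼)*(4 - 6)/(-6) + 1*(6 - 15)) + 168 = ((¼)*(-⅙)*(-2) + 1*(-9)) + 168 = (1/12 - 9) + 168 = -107/12 + 168 = 1909/12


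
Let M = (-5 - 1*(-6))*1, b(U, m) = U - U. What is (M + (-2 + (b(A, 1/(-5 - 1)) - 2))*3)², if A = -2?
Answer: 121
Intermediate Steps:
b(U, m) = 0
M = 1 (M = (-5 + 6)*1 = 1*1 = 1)
(M + (-2 + (b(A, 1/(-5 - 1)) - 2))*3)² = (1 + (-2 + (0 - 2))*3)² = (1 + (-2 - 2)*3)² = (1 - 4*3)² = (1 - 12)² = (-11)² = 121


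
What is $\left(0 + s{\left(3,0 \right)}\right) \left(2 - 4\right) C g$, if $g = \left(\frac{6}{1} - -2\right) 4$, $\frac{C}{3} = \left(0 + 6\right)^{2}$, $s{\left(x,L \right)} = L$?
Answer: $0$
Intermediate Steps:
$C = 108$ ($C = 3 \left(0 + 6\right)^{2} = 3 \cdot 6^{2} = 3 \cdot 36 = 108$)
$g = 32$ ($g = \left(6 \cdot 1 + 2\right) 4 = \left(6 + 2\right) 4 = 8 \cdot 4 = 32$)
$\left(0 + s{\left(3,0 \right)}\right) \left(2 - 4\right) C g = \left(0 + 0\right) \left(2 - 4\right) 108 \cdot 32 = 0 \left(-2\right) 108 \cdot 32 = 0 \cdot 108 \cdot 32 = 0 \cdot 32 = 0$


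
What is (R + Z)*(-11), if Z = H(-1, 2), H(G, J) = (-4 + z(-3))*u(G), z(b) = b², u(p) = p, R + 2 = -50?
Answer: 627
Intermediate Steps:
R = -52 (R = -2 - 50 = -52)
H(G, J) = 5*G (H(G, J) = (-4 + (-3)²)*G = (-4 + 9)*G = 5*G)
Z = -5 (Z = 5*(-1) = -5)
(R + Z)*(-11) = (-52 - 5)*(-11) = -57*(-11) = 627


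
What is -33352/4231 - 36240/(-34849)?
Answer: -1008952408/147446119 ≈ -6.8429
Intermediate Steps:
-33352/4231 - 36240/(-34849) = -33352*1/4231 - 36240*(-1/34849) = -33352/4231 + 36240/34849 = -1008952408/147446119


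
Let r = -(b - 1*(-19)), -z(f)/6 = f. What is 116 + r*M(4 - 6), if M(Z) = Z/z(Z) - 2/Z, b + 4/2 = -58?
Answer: 901/6 ≈ 150.17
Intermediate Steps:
b = -60 (b = -2 - 58 = -60)
z(f) = -6*f
r = 41 (r = -(-60 - 1*(-19)) = -(-60 + 19) = -1*(-41) = 41)
M(Z) = -⅙ - 2/Z (M(Z) = Z/((-6*Z)) - 2/Z = Z*(-1/(6*Z)) - 2/Z = -⅙ - 2/Z)
116 + r*M(4 - 6) = 116 + 41*((-12 - (4 - 6))/(6*(4 - 6))) = 116 + 41*((⅙)*(-12 - 1*(-2))/(-2)) = 116 + 41*((⅙)*(-½)*(-12 + 2)) = 116 + 41*((⅙)*(-½)*(-10)) = 116 + 41*(⅚) = 116 + 205/6 = 901/6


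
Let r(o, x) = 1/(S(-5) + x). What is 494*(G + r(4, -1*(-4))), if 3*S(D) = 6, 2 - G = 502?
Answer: -740753/3 ≈ -2.4692e+5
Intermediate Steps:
G = -500 (G = 2 - 1*502 = 2 - 502 = -500)
S(D) = 2 (S(D) = (⅓)*6 = 2)
r(o, x) = 1/(2 + x)
494*(G + r(4, -1*(-4))) = 494*(-500 + 1/(2 - 1*(-4))) = 494*(-500 + 1/(2 + 4)) = 494*(-500 + 1/6) = 494*(-500 + ⅙) = 494*(-2999/6) = -740753/3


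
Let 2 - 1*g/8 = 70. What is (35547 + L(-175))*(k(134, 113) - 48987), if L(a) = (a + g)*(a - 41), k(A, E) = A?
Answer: -9323643903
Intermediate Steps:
g = -544 (g = 16 - 8*70 = 16 - 560 = -544)
L(a) = (-544 + a)*(-41 + a) (L(a) = (a - 544)*(a - 41) = (-544 + a)*(-41 + a))
(35547 + L(-175))*(k(134, 113) - 48987) = (35547 + (22304 + (-175)² - 585*(-175)))*(134 - 48987) = (35547 + (22304 + 30625 + 102375))*(-48853) = (35547 + 155304)*(-48853) = 190851*(-48853) = -9323643903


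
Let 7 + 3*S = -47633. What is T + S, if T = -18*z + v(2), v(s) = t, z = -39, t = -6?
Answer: -15184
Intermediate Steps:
v(s) = -6
S = -15880 (S = -7/3 + (1/3)*(-47633) = -7/3 - 47633/3 = -15880)
T = 696 (T = -18*(-39) - 6 = 702 - 6 = 696)
T + S = 696 - 15880 = -15184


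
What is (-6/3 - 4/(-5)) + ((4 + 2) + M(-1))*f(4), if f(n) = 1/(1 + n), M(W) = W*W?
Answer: 1/5 ≈ 0.20000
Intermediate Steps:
M(W) = W**2
(-6/3 - 4/(-5)) + ((4 + 2) + M(-1))*f(4) = (-6/3 - 4/(-5)) + ((4 + 2) + (-1)**2)/(1 + 4) = (-6*1/3 - 4*(-1/5)) + (6 + 1)/5 = (-2 + 4/5) + 7*(1/5) = -6/5 + 7/5 = 1/5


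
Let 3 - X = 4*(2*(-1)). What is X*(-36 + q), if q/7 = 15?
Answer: 759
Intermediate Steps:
q = 105 (q = 7*15 = 105)
X = 11 (X = 3 - 4*2*(-1) = 3 - 4*(-2) = 3 - 1*(-8) = 3 + 8 = 11)
X*(-36 + q) = 11*(-36 + 105) = 11*69 = 759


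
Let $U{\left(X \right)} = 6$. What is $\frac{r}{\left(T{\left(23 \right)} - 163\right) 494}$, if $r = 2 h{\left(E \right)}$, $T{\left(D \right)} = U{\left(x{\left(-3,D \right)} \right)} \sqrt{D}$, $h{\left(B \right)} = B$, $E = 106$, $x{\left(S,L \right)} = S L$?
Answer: $- \frac{17278}{6358027} - \frac{636 \sqrt{23}}{6358027} \approx -0.0031972$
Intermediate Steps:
$x{\left(S,L \right)} = L S$
$T{\left(D \right)} = 6 \sqrt{D}$
$r = 212$ ($r = 2 \cdot 106 = 212$)
$\frac{r}{\left(T{\left(23 \right)} - 163\right) 494} = \frac{212}{\left(6 \sqrt{23} - 163\right) 494} = \frac{212}{\left(-163 + 6 \sqrt{23}\right) 494} = \frac{212}{-80522 + 2964 \sqrt{23}}$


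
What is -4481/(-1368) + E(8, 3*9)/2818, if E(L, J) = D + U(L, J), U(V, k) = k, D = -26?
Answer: 6314413/1927512 ≈ 3.2759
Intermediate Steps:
E(L, J) = -26 + J
-4481/(-1368) + E(8, 3*9)/2818 = -4481/(-1368) + (-26 + 3*9)/2818 = -4481*(-1/1368) + (-26 + 27)*(1/2818) = 4481/1368 + 1*(1/2818) = 4481/1368 + 1/2818 = 6314413/1927512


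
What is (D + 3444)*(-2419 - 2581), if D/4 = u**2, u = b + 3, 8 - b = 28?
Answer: -23000000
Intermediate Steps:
b = -20 (b = 8 - 1*28 = 8 - 28 = -20)
u = -17 (u = -20 + 3 = -17)
D = 1156 (D = 4*(-17)**2 = 4*289 = 1156)
(D + 3444)*(-2419 - 2581) = (1156 + 3444)*(-2419 - 2581) = 4600*(-5000) = -23000000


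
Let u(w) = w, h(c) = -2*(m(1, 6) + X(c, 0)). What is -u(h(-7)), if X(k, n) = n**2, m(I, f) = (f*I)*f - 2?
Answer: 68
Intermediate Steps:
m(I, f) = -2 + I*f**2 (m(I, f) = (I*f)*f - 2 = I*f**2 - 2 = -2 + I*f**2)
h(c) = -68 (h(c) = -2*((-2 + 1*6**2) + 0**2) = -2*((-2 + 1*36) + 0) = -2*((-2 + 36) + 0) = -2*(34 + 0) = -2*34 = -68)
-u(h(-7)) = -1*(-68) = 68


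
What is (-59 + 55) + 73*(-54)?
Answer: -3946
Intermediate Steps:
(-59 + 55) + 73*(-54) = -4 - 3942 = -3946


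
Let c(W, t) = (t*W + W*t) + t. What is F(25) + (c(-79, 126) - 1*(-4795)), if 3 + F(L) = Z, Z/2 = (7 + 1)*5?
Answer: -14910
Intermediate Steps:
c(W, t) = t + 2*W*t (c(W, t) = (W*t + W*t) + t = 2*W*t + t = t + 2*W*t)
Z = 80 (Z = 2*((7 + 1)*5) = 2*(8*5) = 2*40 = 80)
F(L) = 77 (F(L) = -3 + 80 = 77)
F(25) + (c(-79, 126) - 1*(-4795)) = 77 + (126*(1 + 2*(-79)) - 1*(-4795)) = 77 + (126*(1 - 158) + 4795) = 77 + (126*(-157) + 4795) = 77 + (-19782 + 4795) = 77 - 14987 = -14910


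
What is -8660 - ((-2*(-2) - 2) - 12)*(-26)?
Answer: -8920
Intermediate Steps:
-8660 - ((-2*(-2) - 2) - 12)*(-26) = -8660 - ((4 - 2) - 12)*(-26) = -8660 - (2 - 12)*(-26) = -8660 - (-10)*(-26) = -8660 - 1*260 = -8660 - 260 = -8920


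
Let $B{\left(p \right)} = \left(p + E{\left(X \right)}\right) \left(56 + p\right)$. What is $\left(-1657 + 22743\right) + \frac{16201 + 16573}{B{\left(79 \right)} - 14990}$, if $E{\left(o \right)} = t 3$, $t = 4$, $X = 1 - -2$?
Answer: $\frac{57004856}{2705} \approx 21074.0$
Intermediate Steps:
$X = 3$ ($X = 1 + 2 = 3$)
$E{\left(o \right)} = 12$ ($E{\left(o \right)} = 4 \cdot 3 = 12$)
$B{\left(p \right)} = \left(12 + p\right) \left(56 + p\right)$ ($B{\left(p \right)} = \left(p + 12\right) \left(56 + p\right) = \left(12 + p\right) \left(56 + p\right)$)
$\left(-1657 + 22743\right) + \frac{16201 + 16573}{B{\left(79 \right)} - 14990} = \left(-1657 + 22743\right) + \frac{16201 + 16573}{\left(672 + 79^{2} + 68 \cdot 79\right) - 14990} = 21086 + \frac{32774}{\left(672 + 6241 + 5372\right) - 14990} = 21086 + \frac{32774}{12285 - 14990} = 21086 + \frac{32774}{-2705} = 21086 + 32774 \left(- \frac{1}{2705}\right) = 21086 - \frac{32774}{2705} = \frac{57004856}{2705}$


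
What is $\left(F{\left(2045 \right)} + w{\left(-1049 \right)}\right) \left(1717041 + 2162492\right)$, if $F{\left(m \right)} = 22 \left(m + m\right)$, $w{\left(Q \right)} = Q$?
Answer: $345010749223$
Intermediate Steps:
$F{\left(m \right)} = 44 m$ ($F{\left(m \right)} = 22 \cdot 2 m = 44 m$)
$\left(F{\left(2045 \right)} + w{\left(-1049 \right)}\right) \left(1717041 + 2162492\right) = \left(44 \cdot 2045 - 1049\right) \left(1717041 + 2162492\right) = \left(89980 - 1049\right) 3879533 = 88931 \cdot 3879533 = 345010749223$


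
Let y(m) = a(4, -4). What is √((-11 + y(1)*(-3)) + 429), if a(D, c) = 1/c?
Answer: 5*√67/2 ≈ 20.463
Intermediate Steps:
a(D, c) = 1/c
y(m) = -¼ (y(m) = 1/(-4) = -¼)
√((-11 + y(1)*(-3)) + 429) = √((-11 - ¼*(-3)) + 429) = √((-11 + ¾) + 429) = √(-41/4 + 429) = √(1675/4) = 5*√67/2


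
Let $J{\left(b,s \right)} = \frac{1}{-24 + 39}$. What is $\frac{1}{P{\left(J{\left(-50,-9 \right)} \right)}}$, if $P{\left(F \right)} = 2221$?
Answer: $\frac{1}{2221} \approx 0.00045025$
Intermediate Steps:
$J{\left(b,s \right)} = \frac{1}{15}$
$\frac{1}{P{\left(J{\left(-50,-9 \right)} \right)}} = \frac{1}{2221}$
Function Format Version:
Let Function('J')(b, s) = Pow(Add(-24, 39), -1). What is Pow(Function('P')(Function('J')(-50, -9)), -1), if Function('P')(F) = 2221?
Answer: Rational(1, 2221) ≈ 0.00045025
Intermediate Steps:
Function('J')(b, s) = Rational(1, 15) (Function('J')(b, s) = Pow(15, -1) = Rational(1, 15))
Pow(Function('P')(Function('J')(-50, -9)), -1) = Pow(2221, -1) = Rational(1, 2221)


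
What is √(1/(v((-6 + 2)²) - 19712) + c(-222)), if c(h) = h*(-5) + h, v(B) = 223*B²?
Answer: √4845723794/2336 ≈ 29.799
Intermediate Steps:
c(h) = -4*h (c(h) = -5*h + h = -4*h)
√(1/(v((-6 + 2)²) - 19712) + c(-222)) = √(1/(223*((-6 + 2)²)² - 19712) - 4*(-222)) = √(1/(223*((-4)²)² - 19712) + 888) = √(1/(223*16² - 19712) + 888) = √(1/(223*256 - 19712) + 888) = √(1/(57088 - 19712) + 888) = √(1/37376 + 888) = √(33189889/37376) = √4845723794/2336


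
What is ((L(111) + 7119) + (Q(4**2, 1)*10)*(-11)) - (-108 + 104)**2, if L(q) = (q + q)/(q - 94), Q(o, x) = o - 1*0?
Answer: 91053/17 ≈ 5356.1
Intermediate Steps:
Q(o, x) = o (Q(o, x) = o + 0 = o)
L(q) = 2*q/(-94 + q) (L(q) = (2*q)/(-94 + q) = 2*q/(-94 + q))
((L(111) + 7119) + (Q(4**2, 1)*10)*(-11)) - (-108 + 104)**2 = ((2*111/(-94 + 111) + 7119) + (4**2*10)*(-11)) - (-108 + 104)**2 = ((2*111/17 + 7119) + (16*10)*(-11)) - 1*(-4)**2 = ((2*111*(1/17) + 7119) + 160*(-11)) - 1*16 = ((222/17 + 7119) - 1760) - 16 = (121245/17 - 1760) - 16 = 91325/17 - 16 = 91053/17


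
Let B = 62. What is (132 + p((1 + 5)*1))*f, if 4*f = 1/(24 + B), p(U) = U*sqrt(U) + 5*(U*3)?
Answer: 111/172 + 3*sqrt(6)/172 ≈ 0.68807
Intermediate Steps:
p(U) = U**(3/2) + 15*U (p(U) = U**(3/2) + 5*(3*U) = U**(3/2) + 15*U)
f = 1/344 (f = 1/(4*(24 + 62)) = (1/4)/86 = (1/4)*(1/86) = 1/344 ≈ 0.0029070)
(132 + p((1 + 5)*1))*f = (132 + (((1 + 5)*1)**(3/2) + 15*((1 + 5)*1)))*(1/344) = (132 + ((6*1)**(3/2) + 15*(6*1)))*(1/344) = (132 + (6**(3/2) + 15*6))*(1/344) = (132 + (6*sqrt(6) + 90))*(1/344) = (132 + (90 + 6*sqrt(6)))*(1/344) = (222 + 6*sqrt(6))*(1/344) = 111/172 + 3*sqrt(6)/172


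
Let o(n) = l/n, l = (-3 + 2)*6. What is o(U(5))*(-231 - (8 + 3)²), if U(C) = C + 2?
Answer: 2112/7 ≈ 301.71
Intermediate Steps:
U(C) = 2 + C
l = -6 (l = -1*6 = -6)
o(n) = -6/n
o(U(5))*(-231 - (8 + 3)²) = (-6/(2 + 5))*(-231 - (8 + 3)²) = (-6/7)*(-231 - 1*11²) = (-6*⅐)*(-231 - 1*121) = -6*(-231 - 121)/7 = -6/7*(-352) = 2112/7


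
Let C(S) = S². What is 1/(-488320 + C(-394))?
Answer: -1/333084 ≈ -3.0022e-6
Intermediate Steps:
1/(-488320 + C(-394)) = 1/(-488320 + (-394)²) = 1/(-488320 + 155236) = 1/(-333084) = -1/333084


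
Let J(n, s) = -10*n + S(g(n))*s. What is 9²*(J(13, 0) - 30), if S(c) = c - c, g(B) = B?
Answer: -12960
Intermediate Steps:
S(c) = 0
J(n, s) = -10*n (J(n, s) = -10*n + 0*s = -10*n + 0 = -10*n)
9²*(J(13, 0) - 30) = 9²*(-10*13 - 30) = 81*(-130 - 30) = 81*(-160) = -12960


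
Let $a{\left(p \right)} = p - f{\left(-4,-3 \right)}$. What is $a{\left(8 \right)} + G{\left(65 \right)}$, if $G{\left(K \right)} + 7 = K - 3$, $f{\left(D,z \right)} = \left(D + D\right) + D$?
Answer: $75$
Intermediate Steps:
$f{\left(D,z \right)} = 3 D$ ($f{\left(D,z \right)} = 2 D + D = 3 D$)
$a{\left(p \right)} = 12 + p$ ($a{\left(p \right)} = p - 3 \left(-4\right) = p - -12 = p + 12 = 12 + p$)
$G{\left(K \right)} = -10 + K$ ($G{\left(K \right)} = -7 + \left(K - 3\right) = -7 + \left(-3 + K\right) = -10 + K$)
$a{\left(8 \right)} + G{\left(65 \right)} = \left(12 + 8\right) + \left(-10 + 65\right) = 20 + 55 = 75$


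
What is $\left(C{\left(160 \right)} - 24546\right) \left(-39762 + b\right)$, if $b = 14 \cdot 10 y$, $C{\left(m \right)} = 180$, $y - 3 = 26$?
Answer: $869914932$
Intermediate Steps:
$y = 29$ ($y = 3 + 26 = 29$)
$b = 4060$ ($b = 14 \cdot 10 \cdot 29 = 140 \cdot 29 = 4060$)
$\left(C{\left(160 \right)} - 24546\right) \left(-39762 + b\right) = \left(180 - 24546\right) \left(-39762 + 4060\right) = \left(-24366\right) \left(-35702\right) = 869914932$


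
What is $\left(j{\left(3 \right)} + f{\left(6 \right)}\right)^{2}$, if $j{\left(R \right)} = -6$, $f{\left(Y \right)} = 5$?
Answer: $1$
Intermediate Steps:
$\left(j{\left(3 \right)} + f{\left(6 \right)}\right)^{2} = \left(-6 + 5\right)^{2} = \left(-1\right)^{2} = 1$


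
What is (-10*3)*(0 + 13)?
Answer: -390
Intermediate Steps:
(-10*3)*(0 + 13) = -30*13 = -390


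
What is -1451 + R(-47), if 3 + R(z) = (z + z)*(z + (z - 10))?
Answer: 8322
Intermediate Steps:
R(z) = -3 + 2*z*(-10 + 2*z) (R(z) = -3 + (z + z)*(z + (z - 10)) = -3 + (2*z)*(z + (-10 + z)) = -3 + (2*z)*(-10 + 2*z) = -3 + 2*z*(-10 + 2*z))
-1451 + R(-47) = -1451 + (-3 - 20*(-47) + 4*(-47)**2) = -1451 + (-3 + 940 + 4*2209) = -1451 + (-3 + 940 + 8836) = -1451 + 9773 = 8322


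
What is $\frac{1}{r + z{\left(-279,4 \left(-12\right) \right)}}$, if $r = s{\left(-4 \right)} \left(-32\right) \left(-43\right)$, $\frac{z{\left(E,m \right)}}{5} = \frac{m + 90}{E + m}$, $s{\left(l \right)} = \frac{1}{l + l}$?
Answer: $- \frac{109}{18818} \approx -0.0057923$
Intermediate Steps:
$s{\left(l \right)} = \frac{1}{2 l}$
$z{\left(E,m \right)} = \frac{5 \left(90 + m\right)}{E + m}$ ($z{\left(E,m \right)} = 5 \frac{m + 90}{E + m} = 5 \frac{90 + m}{E + m} = \frac{5 \left(90 + m\right)}{E + m}$)
$r = -172$ ($r = \frac{1}{2 \left(-4\right)} \left(-32\right) \left(-43\right) = \frac{1}{2} \left(- \frac{1}{4}\right) \left(-32\right) \left(-43\right) = \left(- \frac{1}{8}\right) \left(-32\right) \left(-43\right) = 4 \left(-43\right) = -172$)
$\frac{1}{r + z{\left(-279,4 \left(-12\right) \right)}} = \frac{1}{-172 + \frac{5 \left(90 + 4 \left(-12\right)\right)}{-279 + 4 \left(-12\right)}} = \frac{1}{-172 + \frac{5 \left(90 - 48\right)}{-279 - 48}} = \frac{1}{-172 + 5 \frac{1}{-327} \cdot 42} = \frac{1}{-172 + 5 \left(- \frac{1}{327}\right) 42} = \frac{1}{-172 - \frac{70}{109}} = \frac{1}{- \frac{18818}{109}} = - \frac{109}{18818}$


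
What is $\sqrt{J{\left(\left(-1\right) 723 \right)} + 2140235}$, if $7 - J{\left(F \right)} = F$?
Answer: $3 \sqrt{237885} \approx 1463.2$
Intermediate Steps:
$J{\left(F \right)} = 7 - F$
$\sqrt{J{\left(\left(-1\right) 723 \right)} + 2140235} = \sqrt{\left(7 - \left(-1\right) 723\right) + 2140235} = \sqrt{\left(7 - -723\right) + 2140235} = \sqrt{\left(7 + 723\right) + 2140235} = \sqrt{730 + 2140235} = \sqrt{2140965} = 3 \sqrt{237885}$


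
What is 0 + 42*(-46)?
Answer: -1932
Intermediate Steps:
0 + 42*(-46) = 0 - 1932 = -1932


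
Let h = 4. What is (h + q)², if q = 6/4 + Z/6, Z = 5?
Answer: 361/9 ≈ 40.111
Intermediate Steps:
q = 7/3 (q = 6/4 + 5/6 = 6*(¼) + 5*(⅙) = 3/2 + ⅚ = 7/3 ≈ 2.3333)
(h + q)² = (4 + 7/3)² = (19/3)² = 361/9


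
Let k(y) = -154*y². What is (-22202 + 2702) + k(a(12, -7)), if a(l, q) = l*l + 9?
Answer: -3624486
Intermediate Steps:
a(l, q) = 9 + l² (a(l, q) = l² + 9 = 9 + l²)
(-22202 + 2702) + k(a(12, -7)) = (-22202 + 2702) - 154*(9 + 12²)² = -19500 - 154*(9 + 144)² = -19500 - 154*153² = -19500 - 154*23409 = -19500 - 3604986 = -3624486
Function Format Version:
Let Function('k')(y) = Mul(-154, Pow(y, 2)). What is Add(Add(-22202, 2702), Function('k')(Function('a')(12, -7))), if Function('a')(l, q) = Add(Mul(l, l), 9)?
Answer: -3624486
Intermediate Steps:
Function('a')(l, q) = Add(9, Pow(l, 2)) (Function('a')(l, q) = Add(Pow(l, 2), 9) = Add(9, Pow(l, 2)))
Add(Add(-22202, 2702), Function('k')(Function('a')(12, -7))) = Add(Add(-22202, 2702), Mul(-154, Pow(Add(9, Pow(12, 2)), 2))) = Add(-19500, Mul(-154, Pow(Add(9, 144), 2))) = Add(-19500, Mul(-154, Pow(153, 2))) = Add(-19500, Mul(-154, 23409)) = Add(-19500, -3604986) = -3624486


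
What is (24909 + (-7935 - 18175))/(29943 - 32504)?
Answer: 1201/2561 ≈ 0.46896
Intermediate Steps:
(24909 + (-7935 - 18175))/(29943 - 32504) = (24909 - 26110)/(-2561) = -1201*(-1/2561) = 1201/2561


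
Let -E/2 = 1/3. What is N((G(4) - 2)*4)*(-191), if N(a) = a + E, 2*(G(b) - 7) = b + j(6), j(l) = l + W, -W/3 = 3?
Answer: -12224/3 ≈ -4074.7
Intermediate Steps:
W = -9 (W = -3*3 = -9)
j(l) = -9 + l (j(l) = l - 9 = -9 + l)
E = -⅔ (E = -2/3 = -2*⅓ = -⅔ ≈ -0.66667)
G(b) = 11/2 + b/2 (G(b) = 7 + (b + (-9 + 6))/2 = 7 + (b - 3)/2 = 7 + (-3 + b)/2 = 7 + (-3/2 + b/2) = 11/2 + b/2)
N(a) = -⅔ + a (N(a) = a - ⅔ = -⅔ + a)
N((G(4) - 2)*4)*(-191) = (-⅔ + ((11/2 + (½)*4) - 2)*4)*(-191) = (-⅔ + ((11/2 + 2) - 2)*4)*(-191) = (-⅔ + (15/2 - 2)*4)*(-191) = (-⅔ + (11/2)*4)*(-191) = (-⅔ + 22)*(-191) = (64/3)*(-191) = -12224/3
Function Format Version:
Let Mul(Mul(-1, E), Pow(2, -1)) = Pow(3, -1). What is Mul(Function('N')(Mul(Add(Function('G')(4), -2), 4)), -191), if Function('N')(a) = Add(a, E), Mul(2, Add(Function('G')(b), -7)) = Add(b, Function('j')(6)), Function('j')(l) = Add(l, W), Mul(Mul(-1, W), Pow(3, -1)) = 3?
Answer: Rational(-12224, 3) ≈ -4074.7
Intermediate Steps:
W = -9 (W = Mul(-3, 3) = -9)
Function('j')(l) = Add(-9, l) (Function('j')(l) = Add(l, -9) = Add(-9, l))
E = Rational(-2, 3) (E = Mul(-2, Pow(3, -1)) = Mul(-2, Rational(1, 3)) = Rational(-2, 3) ≈ -0.66667)
Function('G')(b) = Add(Rational(11, 2), Mul(Rational(1, 2), b)) (Function('G')(b) = Add(7, Mul(Rational(1, 2), Add(b, Add(-9, 6)))) = Add(7, Mul(Rational(1, 2), Add(b, -3))) = Add(7, Mul(Rational(1, 2), Add(-3, b))) = Add(7, Add(Rational(-3, 2), Mul(Rational(1, 2), b))) = Add(Rational(11, 2), Mul(Rational(1, 2), b)))
Function('N')(a) = Add(Rational(-2, 3), a) (Function('N')(a) = Add(a, Rational(-2, 3)) = Add(Rational(-2, 3), a))
Mul(Function('N')(Mul(Add(Function('G')(4), -2), 4)), -191) = Mul(Add(Rational(-2, 3), Mul(Add(Add(Rational(11, 2), Mul(Rational(1, 2), 4)), -2), 4)), -191) = Mul(Add(Rational(-2, 3), Mul(Add(Add(Rational(11, 2), 2), -2), 4)), -191) = Mul(Add(Rational(-2, 3), Mul(Add(Rational(15, 2), -2), 4)), -191) = Mul(Add(Rational(-2, 3), Mul(Rational(11, 2), 4)), -191) = Mul(Add(Rational(-2, 3), 22), -191) = Mul(Rational(64, 3), -191) = Rational(-12224, 3)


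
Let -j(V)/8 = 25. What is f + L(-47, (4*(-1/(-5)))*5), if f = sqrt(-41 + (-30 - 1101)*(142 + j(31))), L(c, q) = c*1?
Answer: -47 + sqrt(65557) ≈ 209.04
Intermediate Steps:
j(V) = -200 (j(V) = -8*25 = -200)
L(c, q) = c
f = sqrt(65557) (f = sqrt(-41 + (-30 - 1101)*(142 - 200)) = sqrt(-41 - 1131*(-58)) = sqrt(-41 + 65598) = sqrt(65557) ≈ 256.04)
f + L(-47, (4*(-1/(-5)))*5) = sqrt(65557) - 47 = -47 + sqrt(65557)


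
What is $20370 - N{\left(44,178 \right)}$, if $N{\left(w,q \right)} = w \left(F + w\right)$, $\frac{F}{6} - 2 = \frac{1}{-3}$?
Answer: $17994$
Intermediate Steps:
$F = 10$ ($F = 12 + \frac{6}{-3} = 12 + 6 \left(- \frac{1}{3}\right) = 12 - 2 = 10$)
$N{\left(w,q \right)} = w \left(10 + w\right)$
$20370 - N{\left(44,178 \right)} = 20370 - 44 \left(10 + 44\right) = 20370 - 44 \cdot 54 = 20370 - 2376 = 17994$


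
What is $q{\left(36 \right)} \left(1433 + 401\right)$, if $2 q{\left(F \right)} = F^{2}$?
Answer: $1188432$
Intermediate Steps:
$q{\left(F \right)} = \frac{F^{2}}{2}$
$q{\left(36 \right)} \left(1433 + 401\right) = \frac{36^{2}}{2} \left(1433 + 401\right) = \frac{1}{2} \cdot 1296 \cdot 1834 = 648 \cdot 1834 = 1188432$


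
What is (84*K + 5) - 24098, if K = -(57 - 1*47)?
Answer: -24933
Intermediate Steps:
K = -10 (K = -(57 - 47) = -1*10 = -10)
(84*K + 5) - 24098 = (84*(-10) + 5) - 24098 = (-840 + 5) - 24098 = -835 - 24098 = -24933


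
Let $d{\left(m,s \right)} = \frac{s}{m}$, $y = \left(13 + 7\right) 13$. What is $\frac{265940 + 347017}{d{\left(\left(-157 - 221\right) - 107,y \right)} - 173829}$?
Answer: $- \frac{59456829}{16861465} \approx -3.5262$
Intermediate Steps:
$y = 260$ ($y = 20 \cdot 13 = 260$)
$\frac{265940 + 347017}{d{\left(\left(-157 - 221\right) - 107,y \right)} - 173829} = \frac{265940 + 347017}{\frac{260}{\left(-157 - 221\right) - 107} - 173829} = \frac{612957}{\frac{260}{-378 - 107} - 173829} = \frac{612957}{\frac{260}{-485} - 173829} = \frac{612957}{260 \left(- \frac{1}{485}\right) - 173829} = \frac{612957}{- \frac{52}{97} - 173829} = \frac{612957}{- \frac{16861465}{97}} = 612957 \left(- \frac{97}{16861465}\right) = - \frac{59456829}{16861465}$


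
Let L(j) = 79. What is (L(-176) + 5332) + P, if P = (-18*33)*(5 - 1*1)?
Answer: 3035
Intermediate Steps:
P = -2376 (P = -594*(5 - 1) = -594*4 = -2376)
(L(-176) + 5332) + P = (79 + 5332) - 2376 = 5411 - 2376 = 3035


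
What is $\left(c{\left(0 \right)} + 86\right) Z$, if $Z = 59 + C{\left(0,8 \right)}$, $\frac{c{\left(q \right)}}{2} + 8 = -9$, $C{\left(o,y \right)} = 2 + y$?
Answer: $3588$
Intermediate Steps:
$c{\left(q \right)} = -34$ ($c{\left(q \right)} = -16 + 2 \left(-9\right) = -16 - 18 = -34$)
$Z = 69$ ($Z = 59 + \left(2 + 8\right) = 59 + 10 = 69$)
$\left(c{\left(0 \right)} + 86\right) Z = \left(-34 + 86\right) 69 = 52 \cdot 69 = 3588$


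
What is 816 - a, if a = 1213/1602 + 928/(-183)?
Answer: 80162711/97722 ≈ 820.31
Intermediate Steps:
a = -421559/97722 (a = 1213*(1/1602) + 928*(-1/183) = 1213/1602 - 928/183 = -421559/97722 ≈ -4.3139)
816 - a = 816 - 1*(-421559/97722) = 816 + 421559/97722 = 80162711/97722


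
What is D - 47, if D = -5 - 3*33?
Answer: -151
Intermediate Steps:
D = -104 (D = -5 - 99 = -104)
D - 47 = -104 - 47 = -151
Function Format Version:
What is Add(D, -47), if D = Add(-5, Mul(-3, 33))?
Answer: -151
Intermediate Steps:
D = -104 (D = Add(-5, -99) = -104)
Add(D, -47) = Add(-104, -47) = -151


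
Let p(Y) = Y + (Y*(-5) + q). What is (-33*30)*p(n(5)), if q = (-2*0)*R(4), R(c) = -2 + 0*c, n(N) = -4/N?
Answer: -3168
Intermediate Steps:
R(c) = -2 (R(c) = -2 + 0 = -2)
q = 0 (q = -2*0*(-2) = 0*(-2) = 0)
p(Y) = -4*Y (p(Y) = Y + (Y*(-5) + 0) = Y + (-5*Y + 0) = Y - 5*Y = -4*Y)
(-33*30)*p(n(5)) = (-33*30)*(-(-16)/5) = -(-3960)*(-4*⅕) = -(-3960)*(-4)/5 = -990*16/5 = -3168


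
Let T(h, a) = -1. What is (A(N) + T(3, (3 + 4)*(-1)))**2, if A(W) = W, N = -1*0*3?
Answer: 1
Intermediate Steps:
N = 0 (N = 0*3 = 0)
(A(N) + T(3, (3 + 4)*(-1)))**2 = (0 - 1)**2 = (-1)**2 = 1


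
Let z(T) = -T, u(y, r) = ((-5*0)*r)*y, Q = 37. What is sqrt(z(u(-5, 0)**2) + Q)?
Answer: sqrt(37) ≈ 6.0828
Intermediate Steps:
u(y, r) = 0 (u(y, r) = (0*r)*y = 0*y = 0)
sqrt(z(u(-5, 0)**2) + Q) = sqrt(-1*0**2 + 37) = sqrt(-1*0 + 37) = sqrt(0 + 37) = sqrt(37)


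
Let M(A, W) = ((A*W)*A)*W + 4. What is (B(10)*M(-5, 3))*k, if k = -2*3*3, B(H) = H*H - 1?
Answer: -408078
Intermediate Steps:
M(A, W) = 4 + A²*W² (M(A, W) = (W*A²)*W + 4 = A²*W² + 4 = 4 + A²*W²)
B(H) = -1 + H² (B(H) = H² - 1 = -1 + H²)
k = -18 (k = -6*3 = -18)
(B(10)*M(-5, 3))*k = ((-1 + 10²)*(4 + (-5)²*3²))*(-18) = ((-1 + 100)*(4 + 25*9))*(-18) = (99*(4 + 225))*(-18) = (99*229)*(-18) = 22671*(-18) = -408078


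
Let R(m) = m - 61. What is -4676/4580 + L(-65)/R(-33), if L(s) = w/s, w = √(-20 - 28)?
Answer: -1169/1145 + 2*I*√3/3055 ≈ -1.021 + 0.0011339*I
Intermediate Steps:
w = 4*I*√3 (w = √(-48) = 4*I*√3 ≈ 6.9282*I)
R(m) = -61 + m
L(s) = 4*I*√3/s (L(s) = (4*I*√3)/s = 4*I*√3/s)
-4676/4580 + L(-65)/R(-33) = -4676/4580 + (4*I*√3/(-65))/(-61 - 33) = -4676*1/4580 + (4*I*√3*(-1/65))/(-94) = -1169/1145 - 4*I*√3/65*(-1/94) = -1169/1145 + 2*I*√3/3055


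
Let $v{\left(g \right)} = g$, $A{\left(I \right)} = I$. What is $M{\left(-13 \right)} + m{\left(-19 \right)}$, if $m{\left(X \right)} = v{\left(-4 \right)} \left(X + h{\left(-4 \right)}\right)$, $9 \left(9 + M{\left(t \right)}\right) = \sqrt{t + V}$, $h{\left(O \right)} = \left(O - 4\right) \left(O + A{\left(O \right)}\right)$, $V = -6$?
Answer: $-189 + \frac{i \sqrt{19}}{9} \approx -189.0 + 0.48432 i$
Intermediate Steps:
$h{\left(O \right)} = 2 O \left(-4 + O\right)$ ($h{\left(O \right)} = \left(O - 4\right) \left(O + O\right) = \left(-4 + O\right) 2 O = 2 O \left(-4 + O\right)$)
$M{\left(t \right)} = -9 + \frac{\sqrt{-6 + t}}{9}$ ($M{\left(t \right)} = -9 + \frac{\sqrt{t - 6}}{9} = -9 + \frac{\sqrt{-6 + t}}{9}$)
$m{\left(X \right)} = -256 - 4 X$ ($m{\left(X \right)} = - 4 \left(X + 2 \left(-4\right) \left(-4 - 4\right)\right) = - 4 \left(X + 2 \left(-4\right) \left(-8\right)\right) = - 4 \left(X + 64\right) = - 4 \left(64 + X\right) = -256 - 4 X$)
$M{\left(-13 \right)} + m{\left(-19 \right)} = \left(-9 + \frac{\sqrt{-6 - 13}}{9}\right) - 180 = \left(-9 + \frac{\sqrt{-19}}{9}\right) + \left(-256 + 76\right) = \left(-9 + \frac{i \sqrt{19}}{9}\right) - 180 = -189 + \frac{i \sqrt{19}}{9}$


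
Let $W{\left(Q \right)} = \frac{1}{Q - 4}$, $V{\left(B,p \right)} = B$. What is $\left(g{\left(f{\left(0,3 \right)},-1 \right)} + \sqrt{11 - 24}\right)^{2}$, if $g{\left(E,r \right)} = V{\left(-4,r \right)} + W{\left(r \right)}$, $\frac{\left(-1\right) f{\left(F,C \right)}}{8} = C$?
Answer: $\frac{116}{25} - \frac{42 i \sqrt{13}}{5} \approx 4.64 - 30.287 i$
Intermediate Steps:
$f{\left(F,C \right)} = - 8 C$
$W{\left(Q \right)} = \frac{1}{-4 + Q}$
$g{\left(E,r \right)} = -4 + \frac{1}{-4 + r}$
$\left(g{\left(f{\left(0,3 \right)},-1 \right)} + \sqrt{11 - 24}\right)^{2} = \left(\frac{17 - -4}{-4 - 1} + \sqrt{11 - 24}\right)^{2} = \left(\frac{17 + 4}{-5} + \sqrt{-13}\right)^{2} = \left(\left(- \frac{1}{5}\right) 21 + i \sqrt{13}\right)^{2} = \left(- \frac{21}{5} + i \sqrt{13}\right)^{2}$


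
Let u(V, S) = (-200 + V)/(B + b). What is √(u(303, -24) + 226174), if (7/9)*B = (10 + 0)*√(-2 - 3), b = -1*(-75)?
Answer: √15*√((118742071 + 20355660*I*√5)/(35 + 6*I*√5))/15 ≈ 475.58 - 0.00048256*I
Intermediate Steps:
b = 75
B = 90*I*√5/7 (B = 9*((10 + 0)*√(-2 - 3))/7 = 9*(10*√(-5))/7 = 9*(10*(I*√5))/7 = 9*(10*I*√5)/7 = 90*I*√5/7 ≈ 28.749*I)
u(V, S) = (-200 + V)/(75 + 90*I*√5/7) (u(V, S) = (-200 + V)/(90*I*√5/7 + 75) = (-200 + V)/(75 + 90*I*√5/7))
√(u(303, -24) + 226174) = √((-200 + 303)/(75 + 90*I*√5/7) + 226174) = √(103/(75 + 90*I*√5/7) + 226174) = √(226174 + 103/(75 + 90*I*√5/7))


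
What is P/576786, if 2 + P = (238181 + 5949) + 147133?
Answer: 391261/576786 ≈ 0.67835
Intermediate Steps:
P = 391261 (P = -2 + ((238181 + 5949) + 147133) = -2 + (244130 + 147133) = -2 + 391263 = 391261)
P/576786 = 391261/576786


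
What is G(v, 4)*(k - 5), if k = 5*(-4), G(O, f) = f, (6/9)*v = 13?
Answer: -100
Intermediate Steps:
v = 39/2 (v = (3/2)*13 = 39/2 ≈ 19.500)
k = -20
G(v, 4)*(k - 5) = 4*(-20 - 5) = 4*(-25) = -100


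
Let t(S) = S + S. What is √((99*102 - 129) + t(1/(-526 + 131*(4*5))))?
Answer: 2*√2732027142/1047 ≈ 99.845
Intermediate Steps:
t(S) = 2*S
√((99*102 - 129) + t(1/(-526 + 131*(4*5)))) = √((99*102 - 129) + 2/(-526 + 131*(4*5))) = √((10098 - 129) + 2/(-526 + 131*20)) = √(9969 + 2/(-526 + 2620)) = √(9969 + 2/2094) = √(9969 + 2*(1/2094)) = √(9969 + 1/1047) = √(10437544/1047) = 2*√2732027142/1047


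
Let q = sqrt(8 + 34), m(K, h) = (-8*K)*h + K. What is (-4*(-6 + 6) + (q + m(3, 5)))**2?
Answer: (117 - sqrt(42))**2 ≈ 12215.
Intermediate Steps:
m(K, h) = K - 8*K*h (m(K, h) = -8*K*h + K = K - 8*K*h)
q = sqrt(42) ≈ 6.4807
(-4*(-6 + 6) + (q + m(3, 5)))**2 = (-4*(-6 + 6) + (sqrt(42) + 3*(1 - 8*5)))**2 = (-4*0 + (sqrt(42) + 3*(1 - 40)))**2 = (0 + (sqrt(42) + 3*(-39)))**2 = (0 + (sqrt(42) - 117))**2 = (0 + (-117 + sqrt(42)))**2 = (-117 + sqrt(42))**2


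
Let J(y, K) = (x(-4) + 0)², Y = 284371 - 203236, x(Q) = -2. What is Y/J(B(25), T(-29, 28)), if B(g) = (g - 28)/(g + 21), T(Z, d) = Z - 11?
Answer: 81135/4 ≈ 20284.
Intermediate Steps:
T(Z, d) = -11 + Z
B(g) = (-28 + g)/(21 + g)
Y = 81135
J(y, K) = 4 (J(y, K) = (-2 + 0)² = (-2)² = 4)
Y/J(B(25), T(-29, 28)) = 81135/4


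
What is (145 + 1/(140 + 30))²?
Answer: 607671801/28900 ≈ 21027.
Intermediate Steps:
(145 + 1/(140 + 30))² = (145 + 1/170)² = (24651/170)² = 607671801/28900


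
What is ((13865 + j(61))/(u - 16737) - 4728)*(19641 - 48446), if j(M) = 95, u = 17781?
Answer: 35445070990/261 ≈ 1.3580e+8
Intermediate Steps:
((13865 + j(61))/(u - 16737) - 4728)*(19641 - 48446) = ((13865 + 95)/(17781 - 16737) - 4728)*(19641 - 48446) = (13960/1044 - 4728)*(-28805) = (13960*(1/1044) - 4728)*(-28805) = (3490/261 - 4728)*(-28805) = -1230518/261*(-28805) = 35445070990/261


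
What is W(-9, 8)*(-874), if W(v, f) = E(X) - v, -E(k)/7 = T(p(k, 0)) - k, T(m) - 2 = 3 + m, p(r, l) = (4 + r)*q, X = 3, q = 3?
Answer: 132848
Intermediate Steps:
p(r, l) = 12 + 3*r (p(r, l) = (4 + r)*3 = 12 + 3*r)
T(m) = 5 + m (T(m) = 2 + (3 + m) = 5 + m)
E(k) = -119 - 14*k (E(k) = -7*((5 + (12 + 3*k)) - k) = -7*((17 + 3*k) - k) = -7*(17 + 2*k) = -119 - 14*k)
W(v, f) = -161 - v (W(v, f) = (-119 - 14*3) - v = (-119 - 42) - v = -161 - v)
W(-9, 8)*(-874) = (-161 - 1*(-9))*(-874) = (-161 + 9)*(-874) = -152*(-874) = 132848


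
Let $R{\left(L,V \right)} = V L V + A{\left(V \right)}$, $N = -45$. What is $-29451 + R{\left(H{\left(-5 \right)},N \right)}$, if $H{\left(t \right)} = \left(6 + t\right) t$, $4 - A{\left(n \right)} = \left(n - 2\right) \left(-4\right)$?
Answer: $-39760$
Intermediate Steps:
$A{\left(n \right)} = -4 + 4 n$ ($A{\left(n \right)} = 4 - \left(n - 2\right) \left(-4\right) = 4 - \left(-2 + n\right) \left(-4\right) = 4 - \left(8 - 4 n\right) = 4 + \left(-8 + 4 n\right) = -4 + 4 n$)
$H{\left(t \right)} = t \left(6 + t\right)$
$R{\left(L,V \right)} = -4 + 4 V + L V^{2}$ ($R{\left(L,V \right)} = V L V + \left(-4 + 4 V\right) = L V V + \left(-4 + 4 V\right) = L V^{2} + \left(-4 + 4 V\right) = -4 + 4 V + L V^{2}$)
$-29451 + R{\left(H{\left(-5 \right)},N \right)} = -29451 + \left(-4 + 4 \left(-45\right) + - 5 \left(6 - 5\right) \left(-45\right)^{2}\right) = -29451 - \left(184 - \left(-5\right) 1 \cdot 2025\right) = -29451 - 10309 = -39760$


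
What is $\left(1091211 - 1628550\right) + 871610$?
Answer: $334271$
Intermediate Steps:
$\left(1091211 - 1628550\right) + 871610 = -537339 + 871610 = 334271$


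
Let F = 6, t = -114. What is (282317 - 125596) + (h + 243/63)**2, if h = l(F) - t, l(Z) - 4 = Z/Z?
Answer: 8418929/49 ≈ 1.7182e+5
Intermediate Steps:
l(Z) = 5 (l(Z) = 4 + Z/Z = 4 + 1 = 5)
h = 119 (h = 5 - 1*(-114) = 5 + 114 = 119)
(282317 - 125596) + (h + 243/63)**2 = (282317 - 125596) + (119 + 243/63)**2 = 156721 + (119 + 243*(1/63))**2 = 156721 + (119 + 27/7)**2 = 156721 + (860/7)**2 = 156721 + 739600/49 = 8418929/49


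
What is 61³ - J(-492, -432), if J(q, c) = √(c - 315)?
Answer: 226981 - 3*I*√83 ≈ 2.2698e+5 - 27.331*I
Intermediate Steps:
J(q, c) = √(-315 + c)
61³ - J(-492, -432) = 61³ - √(-315 - 432) = 226981 - √(-747) = 226981 - 3*I*√83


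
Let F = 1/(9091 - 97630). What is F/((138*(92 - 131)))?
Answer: 1/476516898 ≈ 2.0986e-9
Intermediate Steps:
F = -1/88539 (F = 1/(-88539) = -1/88539 ≈ -1.1294e-5)
F/((138*(92 - 131))) = -1/(138*(92 - 131))/88539 = -1/(88539*(138*(-39))) = -1/88539/(-5382) = -1/88539*(-1/5382) = 1/476516898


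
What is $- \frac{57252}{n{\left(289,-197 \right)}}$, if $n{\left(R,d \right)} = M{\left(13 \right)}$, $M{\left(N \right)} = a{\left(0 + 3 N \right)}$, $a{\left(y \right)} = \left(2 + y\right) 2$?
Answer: $- \frac{28626}{41} \approx -698.2$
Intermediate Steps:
$a{\left(y \right)} = 4 + 2 y$
$M{\left(N \right)} = 4 + 6 N$ ($M{\left(N \right)} = 4 + 2 \left(0 + 3 N\right) = 4 + 2 \cdot 3 N = 4 + 6 N$)
$n{\left(R,d \right)} = 82$ ($n{\left(R,d \right)} = 4 + 6 \cdot 13 = 4 + 78 = 82$)
$- \frac{57252}{n{\left(289,-197 \right)}} = - \frac{57252}{82} = \left(-57252\right) \frac{1}{82} = - \frac{28626}{41}$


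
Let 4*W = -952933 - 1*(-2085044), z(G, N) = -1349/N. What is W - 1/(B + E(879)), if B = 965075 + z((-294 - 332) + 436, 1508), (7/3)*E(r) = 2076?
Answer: 11543812174912767/40786856324 ≈ 2.8303e+5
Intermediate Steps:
E(r) = 6228/7 (E(r) = (3/7)*2076 = 6228/7)
W = 1132111/4 (W = (-952933 - 1*(-2085044))/4 = (-952933 + 2085044)/4 = (¼)*1132111 = 1132111/4 ≈ 2.8303e+5)
B = 1455331751/1508 (B = 965075 - 1349/1508 = 1455331751/1508 ≈ 9.6507e+5)
W - 1/(B + E(879)) = 1132111/4 - 1/(1455331751/1508 + 6228/7) = 1132111/4 - 1/10196714081/10556 = 1132111/4 - 1*10556/10196714081 = 1132111/4 - 10556/10196714081 = 11543812174912767/40786856324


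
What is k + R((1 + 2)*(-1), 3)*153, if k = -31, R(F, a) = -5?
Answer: -796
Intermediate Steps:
k + R((1 + 2)*(-1), 3)*153 = -31 - 5*153 = -31 - 765 = -796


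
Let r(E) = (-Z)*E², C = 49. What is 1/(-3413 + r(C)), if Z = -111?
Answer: 1/263098 ≈ 3.8009e-6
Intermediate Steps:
r(E) = 111*E² (r(E) = (-1*(-111))*E² = 111*E²)
1/(-3413 + r(C)) = 1/(-3413 + 111*49²) = 1/(-3413 + 111*2401) = 1/(-3413 + 266511) = 1/263098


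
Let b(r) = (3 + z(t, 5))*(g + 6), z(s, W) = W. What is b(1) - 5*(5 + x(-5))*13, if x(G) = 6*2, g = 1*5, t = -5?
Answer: -1017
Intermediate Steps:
g = 5
b(r) = 88 (b(r) = (3 + 5)*(5 + 6) = 8*11 = 88)
x(G) = 12
b(1) - 5*(5 + x(-5))*13 = 88 - 5*(5 + 12)*13 = 88 - 5*17*13 = 88 - 85*13 = 88 - 1105 = -1017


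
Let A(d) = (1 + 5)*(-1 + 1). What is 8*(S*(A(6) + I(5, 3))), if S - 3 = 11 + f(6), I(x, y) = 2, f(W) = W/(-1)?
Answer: 128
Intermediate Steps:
f(W) = -W (f(W) = W*(-1) = -W)
A(d) = 0 (A(d) = 6*0 = 0)
S = 8 (S = 3 + (11 - 1*6) = 3 + (11 - 6) = 3 + 5 = 8)
8*(S*(A(6) + I(5, 3))) = 8*(8*(0 + 2)) = 8*(8*2) = 8*16 = 128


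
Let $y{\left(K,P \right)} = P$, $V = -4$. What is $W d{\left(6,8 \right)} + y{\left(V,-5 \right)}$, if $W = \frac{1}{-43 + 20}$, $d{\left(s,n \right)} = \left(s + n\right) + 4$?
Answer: $- \frac{133}{23} \approx -5.7826$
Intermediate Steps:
$d{\left(s,n \right)} = 4 + n + s$ ($d{\left(s,n \right)} = \left(n + s\right) + 4 = 4 + n + s$)
$W = - \frac{1}{23}$ ($W = \frac{1}{-23} = - \frac{1}{23} \approx -0.043478$)
$W d{\left(6,8 \right)} + y{\left(V,-5 \right)} = - \frac{4 + 8 + 6}{23} - 5 = \left(- \frac{1}{23}\right) 18 - 5 = - \frac{18}{23} - 5 = - \frac{133}{23}$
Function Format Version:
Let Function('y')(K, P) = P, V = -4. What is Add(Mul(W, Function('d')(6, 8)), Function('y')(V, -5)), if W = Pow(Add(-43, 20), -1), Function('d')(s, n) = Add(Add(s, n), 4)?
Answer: Rational(-133, 23) ≈ -5.7826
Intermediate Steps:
Function('d')(s, n) = Add(4, n, s) (Function('d')(s, n) = Add(Add(n, s), 4) = Add(4, n, s))
W = Rational(-1, 23) (W = Pow(-23, -1) = Rational(-1, 23) ≈ -0.043478)
Add(Mul(W, Function('d')(6, 8)), Function('y')(V, -5)) = Add(Mul(Rational(-1, 23), Add(4, 8, 6)), -5) = Add(Mul(Rational(-1, 23), 18), -5) = Add(Rational(-18, 23), -5) = Rational(-133, 23)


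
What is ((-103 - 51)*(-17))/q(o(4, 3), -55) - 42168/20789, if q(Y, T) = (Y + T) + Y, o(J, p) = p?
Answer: -8070262/145523 ≈ -55.457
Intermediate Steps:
q(Y, T) = T + 2*Y (q(Y, T) = (T + Y) + Y = T + 2*Y)
((-103 - 51)*(-17))/q(o(4, 3), -55) - 42168/20789 = ((-103 - 51)*(-17))/(-55 + 2*3) - 42168/20789 = (-154*(-17))/(-55 + 6) - 42168*1/20789 = 2618/(-49) - 42168/20789 = 2618*(-1/49) - 42168/20789 = -374/7 - 42168/20789 = -8070262/145523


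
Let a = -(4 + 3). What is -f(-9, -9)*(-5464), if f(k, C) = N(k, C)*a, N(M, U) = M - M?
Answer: 0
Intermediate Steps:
N(M, U) = 0
a = -7 (a = -1*7 = -7)
f(k, C) = 0 (f(k, C) = 0*(-7) = 0)
-f(-9, -9)*(-5464) = -1*0*(-5464) = 0*(-5464) = 0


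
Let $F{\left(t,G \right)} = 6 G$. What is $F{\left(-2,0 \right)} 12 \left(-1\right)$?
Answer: $0$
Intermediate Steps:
$F{\left(-2,0 \right)} 12 \left(-1\right) = 6 \cdot 0 \cdot 12 \left(-1\right) = 0 \cdot 12 \left(-1\right) = 0 \left(-1\right) = 0$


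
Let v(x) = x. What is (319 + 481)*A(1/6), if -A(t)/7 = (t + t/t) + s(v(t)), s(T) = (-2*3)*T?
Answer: -2800/3 ≈ -933.33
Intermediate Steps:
s(T) = -6*T
A(t) = -7 + 35*t (A(t) = -7*((t + t/t) - 6*t) = -7*((t + 1) - 6*t) = -7*((1 + t) - 6*t) = -7*(1 - 5*t) = -7 + 35*t)
(319 + 481)*A(1/6) = (319 + 481)*(-7 + 35/6) = 800*(-7 + 35*(⅙)) = 800*(-7 + 35/6) = 800*(-7/6) = -2800/3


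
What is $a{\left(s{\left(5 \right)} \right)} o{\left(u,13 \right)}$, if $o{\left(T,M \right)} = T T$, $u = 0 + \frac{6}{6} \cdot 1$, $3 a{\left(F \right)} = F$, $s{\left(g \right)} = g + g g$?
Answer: $10$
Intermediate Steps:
$s{\left(g \right)} = g + g^{2}$
$a{\left(F \right)} = \frac{F}{3}$
$u = 1$ ($u = 0 + 6 \cdot \frac{1}{6} \cdot 1 = 0 + 1 \cdot 1 = 0 + 1 = 1$)
$o{\left(T,M \right)} = T^{2}$
$a{\left(s{\left(5 \right)} \right)} o{\left(u,13 \right)} = \frac{5 \left(1 + 5\right)}{3} \cdot 1^{2} = \frac{5 \cdot 6}{3} \cdot 1 = \frac{1}{3} \cdot 30 \cdot 1 = 10 \cdot 1 = 10$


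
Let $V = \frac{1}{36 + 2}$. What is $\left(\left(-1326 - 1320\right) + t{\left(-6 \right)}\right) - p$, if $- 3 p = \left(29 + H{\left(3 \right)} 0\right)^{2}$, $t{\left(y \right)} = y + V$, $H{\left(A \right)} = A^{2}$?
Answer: $- \frac{270367}{114} \approx -2371.6$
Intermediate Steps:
$V = \frac{1}{38} \approx 0.026316$
$t{\left(y \right)} = \frac{1}{38} + y$ ($t{\left(y \right)} = y + \frac{1}{38} = \frac{1}{38} + y$)
$p = - \frac{841}{3}$ ($p = - \frac{\left(29 + 3^{2} \cdot 0\right)^{2}}{3} = - \frac{\left(29 + 9 \cdot 0\right)^{2}}{3} = - \frac{\left(29 + 0\right)^{2}}{3} = - \frac{29^{2}}{3} = \left(- \frac{1}{3}\right) 841 = - \frac{841}{3} \approx -280.33$)
$\left(\left(-1326 - 1320\right) + t{\left(-6 \right)}\right) - p = \left(\left(-1326 - 1320\right) + \left(\frac{1}{38} - 6\right)\right) - - \frac{841}{3} = \left(-2646 - \frac{227}{38}\right) + \frac{841}{3} = - \frac{100775}{38} + \frac{841}{3} = - \frac{270367}{114}$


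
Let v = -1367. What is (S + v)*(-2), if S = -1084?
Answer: 4902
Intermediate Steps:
(S + v)*(-2) = (-1084 - 1367)*(-2) = -2451*(-2) = 4902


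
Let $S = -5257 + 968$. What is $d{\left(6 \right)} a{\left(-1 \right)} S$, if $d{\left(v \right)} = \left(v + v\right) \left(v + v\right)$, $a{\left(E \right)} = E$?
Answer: $617616$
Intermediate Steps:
$S = -4289$
$d{\left(v \right)} = 4 v^{2}$ ($d{\left(v \right)} = 2 v 2 v = 4 v^{2}$)
$d{\left(6 \right)} a{\left(-1 \right)} S = 4 \cdot 6^{2} \left(-1\right) \left(-4289\right) = 4 \cdot 36 \left(-1\right) \left(-4289\right) = 144 \left(-1\right) \left(-4289\right) = \left(-144\right) \left(-4289\right) = 617616$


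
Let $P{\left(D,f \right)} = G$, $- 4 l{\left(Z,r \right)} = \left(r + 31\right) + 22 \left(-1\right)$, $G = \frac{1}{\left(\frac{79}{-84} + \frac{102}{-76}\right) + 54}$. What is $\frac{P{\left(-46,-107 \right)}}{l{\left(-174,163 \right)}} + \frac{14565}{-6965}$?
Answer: $- \frac{10341226347}{4944123359} \approx -2.0916$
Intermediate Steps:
$G = \frac{1596}{82541}$ ($G = \frac{1}{\left(79 \left(- \frac{1}{84}\right) + 102 \left(- \frac{1}{76}\right)\right) + 54} = \frac{1}{\left(- \frac{79}{84} - \frac{51}{38}\right) + 54} = \frac{1}{- \frac{3643}{1596} + 54} = \frac{1}{\frac{82541}{1596}} = \frac{1596}{82541} \approx 0.019336$)
$l{\left(Z,r \right)} = - \frac{9}{4} - \frac{r}{4}$ ($l{\left(Z,r \right)} = - \frac{\left(r + 31\right) + 22 \left(-1\right)}{4} = - \frac{\left(31 + r\right) - 22}{4} = - \frac{9 + r}{4} = - \frac{9}{4} - \frac{r}{4}$)
$P{\left(D,f \right)} = \frac{1596}{82541}$
$\frac{P{\left(-46,-107 \right)}}{l{\left(-174,163 \right)}} + \frac{14565}{-6965} = \frac{1596}{82541 \left(- \frac{9}{4} - \frac{163}{4}\right)} + \frac{14565}{-6965} = \frac{1596}{82541 \left(- \frac{9}{4} - \frac{163}{4}\right)} + 14565 \left(- \frac{1}{6965}\right) = \frac{1596}{82541 \left(-43\right)} - \frac{2913}{1393} = \frac{1596}{82541} \left(- \frac{1}{43}\right) - \frac{2913}{1393} = - \frac{1596}{3549263} - \frac{2913}{1393} = - \frac{10341226347}{4944123359}$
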